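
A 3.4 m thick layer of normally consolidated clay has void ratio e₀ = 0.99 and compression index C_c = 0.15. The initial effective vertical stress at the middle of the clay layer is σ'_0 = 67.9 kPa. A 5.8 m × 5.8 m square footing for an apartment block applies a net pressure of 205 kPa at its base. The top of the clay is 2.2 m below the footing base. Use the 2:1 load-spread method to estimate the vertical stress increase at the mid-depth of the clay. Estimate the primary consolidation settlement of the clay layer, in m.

S_c ≈ 0.0815 m

Mid-depth of clay below the footing base: z = 2.2 + 3.4/2 = 3.9 m.
Stress increase at mid-clay by the 2:1 spreading method:
Δσ = qBL/((B+z)(L+z)) = 205×5.8×5.8/((5.8+3.9)(5.8+3.9)) = 73.294 kPa
Final effective stress: σ'_f = σ'_0 + Δσ = 67.9 + 73.294 = 141.19 kPa.
Normally consolidated clay, so the full stress increment lies on the virgin compression line:
S_c = C_c·H/(1+e₀)·log₁₀(σ'_f/σ'_0) = 0.15×3.4/(1+0.99)×log₁₀(141.19/67.9)
    = 0.25628 × 0.31793 = 0.08148 m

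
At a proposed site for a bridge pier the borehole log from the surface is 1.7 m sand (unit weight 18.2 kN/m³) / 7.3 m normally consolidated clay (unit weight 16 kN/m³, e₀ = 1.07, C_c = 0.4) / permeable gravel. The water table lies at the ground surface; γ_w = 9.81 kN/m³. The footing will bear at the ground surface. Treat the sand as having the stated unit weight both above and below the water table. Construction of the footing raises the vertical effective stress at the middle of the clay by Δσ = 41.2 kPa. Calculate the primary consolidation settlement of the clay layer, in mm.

S_c ≈ 460 mm

Mid-depth of clay below the ground surface: z = 1.7 + 7.3/2 = 5.35 m.
Total vertical stress at mid-clay: σ_v = 18.2×1.7 + 16×3.65 = 89.34 kPa.
Pore pressure: u = 9.81×(5.35 − 0) = 52.483 kPa.
Initial effective stress: σ'_0 = σ_v − u = 89.34 − 52.483 = 36.857 kPa.
Final effective stress: σ'_f = σ'_0 + Δσ = 36.857 + 41.2 = 78.057 kPa.
Normally consolidated clay, so the full stress increment lies on the virgin compression line:
S_c = C_c·H/(1+e₀)·log₁₀(σ'_f/σ'_0) = 0.4×7.3/(1+1.07)×log₁₀(78.057/36.857)
    = 1.4106 × 0.32589 = 0.4597 m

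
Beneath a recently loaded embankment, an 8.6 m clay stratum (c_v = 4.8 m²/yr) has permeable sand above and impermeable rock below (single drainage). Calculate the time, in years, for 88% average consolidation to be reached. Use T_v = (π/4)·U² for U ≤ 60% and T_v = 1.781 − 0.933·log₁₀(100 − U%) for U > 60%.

Drainage path length: H_d = H = 8.6 m (single drainage).
U > 60%: T_v = 1.781 − 0.933·log₁₀(100 − 88) = 0.77412.
t = T_v·H_d²/c_v = 0.77412×8.6²/4.8 = 11.93 years.

t ≈ 11.9 years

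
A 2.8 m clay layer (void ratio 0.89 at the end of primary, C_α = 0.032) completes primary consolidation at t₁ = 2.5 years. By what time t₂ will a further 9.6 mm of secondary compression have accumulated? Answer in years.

S_s = C_α·H/(1+e_p)·log₁₀(t₂/t₁) ⇒ log₁₀(t₂/t₁) = S_s·(1+e_p)/(C_α·H).
log₁₀(t₂/t₁) = 0.0096 × (1+0.89) / (0.032×2.8) = 0.2025
t₂ = t₁ × 10^0.2025 = 2.5 × 1.594 = 3.985 years

t₂ ≈ 3.99 years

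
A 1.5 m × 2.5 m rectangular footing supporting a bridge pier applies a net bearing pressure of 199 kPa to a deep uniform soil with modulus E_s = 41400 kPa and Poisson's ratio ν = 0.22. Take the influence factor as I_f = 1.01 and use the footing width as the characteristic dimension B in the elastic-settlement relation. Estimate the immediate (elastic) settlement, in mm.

S_e ≈ 6.93 mm

Immediate (elastic) settlement: S_e = q·B·(1−ν²)/E_s · I_f.
S_e = 199 × 1.5 × (1 − 0.22²) / 41400 × 1.01
    = 199 × 1.5 × 0.9516 / 41400 × 1.01
    = 0.00693 m = 6.93 mm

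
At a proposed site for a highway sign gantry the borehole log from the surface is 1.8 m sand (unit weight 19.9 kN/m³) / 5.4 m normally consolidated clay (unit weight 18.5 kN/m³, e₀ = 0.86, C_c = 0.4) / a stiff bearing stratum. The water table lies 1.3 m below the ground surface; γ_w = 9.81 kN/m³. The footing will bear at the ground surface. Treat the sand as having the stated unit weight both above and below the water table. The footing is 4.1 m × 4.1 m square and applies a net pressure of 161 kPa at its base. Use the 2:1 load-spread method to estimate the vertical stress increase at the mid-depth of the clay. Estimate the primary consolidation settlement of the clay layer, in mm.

Mid-depth of clay below the ground surface: z = 1.8 + 5.4/2 = 4.5 m.
Total vertical stress at mid-clay: σ_v = 19.9×1.8 + 18.5×2.7 = 85.77 kPa.
Pore pressure: u = 9.81×(4.5 − 1.3) = 31.392 kPa.
Initial effective stress: σ'_0 = σ_v − u = 85.77 − 31.392 = 54.378 kPa.
Stress increase at mid-clay by the 2:1 spreading method:
Δσ = qBL/((B+z)(L+z)) = 161×4.1×4.1/((4.1+4.5)(4.1+4.5)) = 36.593 kPa
Final effective stress: σ'_f = σ'_0 + Δσ = 54.378 + 36.593 = 90.971 kPa.
Normally consolidated clay, so the full stress increment lies on the virgin compression line:
S_c = C_c·H/(1+e₀)·log₁₀(σ'_f/σ'_0) = 0.4×5.4/(1+0.86)×log₁₀(90.971/54.378)
    = 1.1613 × 0.22348 = 0.2595 m

S_c ≈ 260 mm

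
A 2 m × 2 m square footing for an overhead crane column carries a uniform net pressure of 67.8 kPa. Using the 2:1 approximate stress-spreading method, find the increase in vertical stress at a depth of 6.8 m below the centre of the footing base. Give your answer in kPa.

Δσ_z ≈ 3.5 kPa

By the 2:1 method the load spreads at 1 horizontal : 2 vertical, so at depth z the loaded area has grown by z in each plan dimension:
Δσ = qBL/((B+z)(L+z)) = 67.8×2×2/((2+6.8)(2+6.8)) = 3.5021 kPa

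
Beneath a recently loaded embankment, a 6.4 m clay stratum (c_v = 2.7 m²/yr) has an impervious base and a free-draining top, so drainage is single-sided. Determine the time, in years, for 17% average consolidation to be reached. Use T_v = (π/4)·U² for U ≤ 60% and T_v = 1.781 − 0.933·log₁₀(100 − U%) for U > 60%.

t ≈ 0.344 years

Drainage path length: H_d = H = 6.4 m (single drainage).
U ≤ 60%: T_v = (π/4)·U² = (π/4)×0.17² = 0.022698.
t = T_v·H_d²/c_v = 0.022698×6.4²/2.7 = 0.3443 years.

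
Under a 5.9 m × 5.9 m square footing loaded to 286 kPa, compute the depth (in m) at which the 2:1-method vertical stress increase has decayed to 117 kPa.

z ≈ 3.32 m

2:1 spreading — at depth z the loaded area has grown by z in each plan dimension:
qB²/(B+z)² = Δσ_z ⇒ z = B(√(q/Δσ_z) − 1) = 5.9×(√(286/117) − 1) = 3.324 m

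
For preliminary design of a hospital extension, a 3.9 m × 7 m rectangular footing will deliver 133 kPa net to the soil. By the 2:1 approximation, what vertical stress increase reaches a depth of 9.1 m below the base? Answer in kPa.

Δσ_z ≈ 17.3 kPa

By the 2:1 method the load spreads at 1 horizontal : 2 vertical, so at depth z the loaded area has grown by z in each plan dimension:
Δσ = qBL/((B+z)(L+z)) = 133×3.9×7/((3.9+9.1)(7+9.1)) = 17.348 kPa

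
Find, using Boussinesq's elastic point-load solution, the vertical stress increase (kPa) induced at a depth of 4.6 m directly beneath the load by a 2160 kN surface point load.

Δσ_z ≈ 48.7 kPa

Boussinesq vertical stress below a point load on an elastic half-space:
Δσ_z = 3P/(2πz²) · [1 + (r/z)²]^(−5/2)
r/z = 0/4.6 = 0; [1+(r/z)²]^(−5/2) = 1.
Δσ_z = 3×2160/(2π×4.6²) × 1 = 48.739 × 1 = 48.74 kPa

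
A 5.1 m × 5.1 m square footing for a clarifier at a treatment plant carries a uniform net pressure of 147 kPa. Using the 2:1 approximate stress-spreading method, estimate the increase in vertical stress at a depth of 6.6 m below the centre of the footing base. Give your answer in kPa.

By the 2:1 method the load spreads at 1 horizontal : 2 vertical, so at depth z the loaded area has grown by z in each plan dimension:
Δσ = qBL/((B+z)(L+z)) = 147×5.1×5.1/((5.1+6.6)(5.1+6.6)) = 27.931 kPa

Δσ_z ≈ 27.9 kPa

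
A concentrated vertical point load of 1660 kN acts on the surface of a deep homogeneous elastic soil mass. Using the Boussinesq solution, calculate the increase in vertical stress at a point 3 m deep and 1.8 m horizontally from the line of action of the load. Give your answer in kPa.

Δσ_z ≈ 40.8 kPa

Boussinesq vertical stress below a point load on an elastic half-space:
Δσ_z = 3P/(2πz²) · [1 + (r/z)²]^(−5/2)
r/z = 1.8/3 = 0.6; [1+(r/z)²]^(−5/2) = 0.46361.
Δσ_z = 3×1660/(2π×3²) × 0.46361 = 88.066 × 0.46361 = 40.83 kPa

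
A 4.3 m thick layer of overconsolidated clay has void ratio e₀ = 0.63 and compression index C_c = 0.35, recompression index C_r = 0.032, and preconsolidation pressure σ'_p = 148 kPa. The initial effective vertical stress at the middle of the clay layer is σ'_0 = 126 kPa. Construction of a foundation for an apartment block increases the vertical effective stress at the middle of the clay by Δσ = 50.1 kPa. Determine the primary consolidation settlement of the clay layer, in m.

Final effective stress: σ'_f = 126 + 50.1 = 176.1 kPa.
σ'_f = 176.1 > σ'_p = 148 kPa, so the stress path crosses the preconsolidation pressure — recompression up to σ'_p, then virgin compression beyond:
S_c = H/(1+e₀)·[C_r·log₁₀(σ'_p/σ'_0) + C_c·log₁₀(σ'_f/σ'_p)]
    = 4.3/1.63 × [0.032×log₁₀(148/126) + 0.35×log₁₀(176.1/148)]
    = 2.638 × [0.0022365 + 0.026424] = 0.07561 m

S_c ≈ 0.0756 m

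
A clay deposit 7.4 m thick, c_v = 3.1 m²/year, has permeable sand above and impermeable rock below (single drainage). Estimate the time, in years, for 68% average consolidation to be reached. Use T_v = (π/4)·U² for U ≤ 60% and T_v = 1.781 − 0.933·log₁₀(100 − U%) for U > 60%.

Drainage path length: H_d = H = 7.4 m (single drainage).
U > 60%: T_v = 1.781 − 0.933·log₁₀(100 − 68) = 0.3767.
t = T_v·H_d²/c_v = 0.3767×7.4²/3.1 = 6.654 years.

t ≈ 6.65 years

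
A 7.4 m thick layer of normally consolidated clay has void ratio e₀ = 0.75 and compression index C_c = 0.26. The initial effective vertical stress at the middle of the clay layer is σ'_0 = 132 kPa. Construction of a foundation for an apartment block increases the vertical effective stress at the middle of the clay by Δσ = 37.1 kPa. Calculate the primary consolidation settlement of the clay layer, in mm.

S_c ≈ 118 mm

Final effective stress: σ'_f = σ'_0 + Δσ = 132 + 37.1 = 169.1 kPa.
Normally consolidated clay, so the full stress increment lies on the virgin compression line:
S_c = C_c·H/(1+e₀)·log₁₀(σ'_f/σ'_0) = 0.26×7.4/(1+0.75)×log₁₀(169.1/132)
    = 1.0994 × 0.10757 = 0.1183 m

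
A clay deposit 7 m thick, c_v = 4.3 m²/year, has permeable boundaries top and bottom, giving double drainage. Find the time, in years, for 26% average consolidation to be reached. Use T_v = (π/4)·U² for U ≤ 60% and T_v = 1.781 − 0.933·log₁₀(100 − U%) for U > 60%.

t ≈ 0.151 years

Drainage path length: H_d = H/2 = 3.5 m (double drainage).
U ≤ 60%: T_v = (π/4)·U² = (π/4)×0.26² = 0.053093.
t = T_v·H_d²/c_v = 0.053093×3.5²/4.3 = 0.1513 years.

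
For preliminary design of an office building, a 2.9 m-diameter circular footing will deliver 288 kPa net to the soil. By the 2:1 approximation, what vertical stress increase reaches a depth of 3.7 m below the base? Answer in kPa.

Δσ_z ≈ 55.6 kPa

By the 2:1 method the load spreads at 1 horizontal : 2 vertical, so at depth z the loaded area has grown by z in each plan dimension:
Δσ ≈ qD²/(D+z)² = 288×2.9²/(2.9+3.7)² = 55.603 kPa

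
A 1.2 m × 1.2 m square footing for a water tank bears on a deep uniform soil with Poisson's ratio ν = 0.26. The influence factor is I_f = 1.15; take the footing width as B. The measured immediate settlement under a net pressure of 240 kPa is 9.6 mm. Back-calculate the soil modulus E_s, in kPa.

E_s ≈ 32200 kPa

S_e = q·B·(1−ν²)/E_s · I_f  ⇒  E_s = q·B·(1−ν²)·I_f / S_e.
E_s = 240 × 1.2 × 0.9324 × 1.15 / 0.0096 = 32170 kPa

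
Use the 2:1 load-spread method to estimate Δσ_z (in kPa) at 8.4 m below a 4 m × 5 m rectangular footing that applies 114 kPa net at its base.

Δσ_z ≈ 13.7 kPa

By the 2:1 method the load spreads at 1 horizontal : 2 vertical, so at depth z the loaded area has grown by z in each plan dimension:
Δσ = qBL/((B+z)(L+z)) = 114×4×5/((4+8.4)(5+8.4)) = 13.722 kPa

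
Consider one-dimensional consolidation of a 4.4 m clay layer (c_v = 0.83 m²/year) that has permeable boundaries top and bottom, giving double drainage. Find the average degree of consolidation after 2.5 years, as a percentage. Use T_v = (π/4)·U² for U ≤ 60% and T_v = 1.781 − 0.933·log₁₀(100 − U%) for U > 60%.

Drainage path length: H_d = H/2 = 2.2 m (double drainage).
T_v = c_v·t/H_d² = 0.83×2.5/2.2² = 0.42872.
T_v = 0.42872 corresponds to the U > 60% branch:
U = 1 − 10^((1.781 − T_v)/0.933)/100 = 0.7186

U ≈ 71.9 %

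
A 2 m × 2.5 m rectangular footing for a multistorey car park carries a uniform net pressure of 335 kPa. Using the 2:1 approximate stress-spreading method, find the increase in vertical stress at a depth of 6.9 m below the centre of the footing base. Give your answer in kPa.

By the 2:1 method the load spreads at 1 horizontal : 2 vertical, so at depth z the loaded area has grown by z in each plan dimension:
Δσ = qBL/((B+z)(L+z)) = 335×2×2.5/((2+6.9)(2.5+6.9)) = 20.022 kPa

Δσ_z ≈ 20 kPa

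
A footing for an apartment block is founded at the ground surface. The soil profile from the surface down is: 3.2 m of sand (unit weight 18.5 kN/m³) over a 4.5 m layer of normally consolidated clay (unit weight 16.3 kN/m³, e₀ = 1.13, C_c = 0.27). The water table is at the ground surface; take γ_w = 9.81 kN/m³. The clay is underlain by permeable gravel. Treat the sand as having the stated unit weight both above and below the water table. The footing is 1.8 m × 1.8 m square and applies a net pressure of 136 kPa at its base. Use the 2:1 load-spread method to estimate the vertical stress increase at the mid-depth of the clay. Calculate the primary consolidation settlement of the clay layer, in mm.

Mid-depth of clay below the ground surface: z = 3.2 + 4.5/2 = 5.45 m.
Total vertical stress at mid-clay: σ_v = 18.5×3.2 + 16.3×2.25 = 95.875 kPa.
Pore pressure: u = 9.81×(5.45 − 0) = 53.465 kPa.
Initial effective stress: σ'_0 = σ_v − u = 95.875 − 53.465 = 42.41 kPa.
Stress increase at mid-clay by the 2:1 spreading method:
Δσ = qBL/((B+z)(L+z)) = 136×1.8×1.8/((1.8+5.45)(1.8+5.45)) = 8.3832 kPa
Final effective stress: σ'_f = σ'_0 + Δσ = 42.41 + 8.3832 = 50.793 kPa.
Normally consolidated clay, so the full stress increment lies on the virgin compression line:
S_c = C_c·H/(1+e₀)·log₁₀(σ'_f/σ'_0) = 0.27×4.5/(1+1.13)×log₁₀(50.793/42.41)
    = 0.57042 × 0.078336 = 0.04468 m

S_c ≈ 44.7 mm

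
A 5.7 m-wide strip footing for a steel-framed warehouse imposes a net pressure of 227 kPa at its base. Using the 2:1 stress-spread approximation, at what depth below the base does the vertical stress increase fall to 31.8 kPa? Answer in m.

z ≈ 35 m

2:1 spreading — at depth z the loaded area has grown by z in each plan dimension:
qB/(B+z) = Δσ_z ⇒ z = qB/Δσ_z − B = 227×5.7/31.8 − 5.7 = 34.99 m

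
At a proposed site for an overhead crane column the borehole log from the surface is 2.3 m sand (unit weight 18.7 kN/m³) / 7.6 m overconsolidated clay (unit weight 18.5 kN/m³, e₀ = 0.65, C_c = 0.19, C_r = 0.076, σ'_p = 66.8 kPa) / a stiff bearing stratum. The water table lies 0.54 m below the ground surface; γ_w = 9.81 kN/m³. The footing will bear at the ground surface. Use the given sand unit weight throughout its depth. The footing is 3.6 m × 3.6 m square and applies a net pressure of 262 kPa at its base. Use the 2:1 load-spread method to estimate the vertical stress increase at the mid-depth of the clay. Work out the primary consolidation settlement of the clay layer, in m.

Mid-depth of clay below the ground surface: z = 2.3 + 7.6/2 = 6.1 m.
Total vertical stress at mid-clay: σ_v = 18.7×2.3 + 18.5×3.8 = 113.31 kPa.
Pore pressure: u = 9.81×(6.1 − 0.54) = 54.544 kPa.
Initial effective stress: σ'_0 = σ_v − u = 113.31 − 54.544 = 58.766 kPa.
Stress increase at mid-clay by the 2:1 spreading method:
Δσ = qBL/((B+z)(L+z)) = 262×3.6×3.6/((3.6+6.1)(3.6+6.1)) = 36.088 kPa
Final effective stress: σ'_f = 58.766 + 36.088 = 94.854 kPa.
σ'_f = 94.854 > σ'_p = 66.8 kPa, so the stress path crosses the preconsolidation pressure — recompression up to σ'_p, then virgin compression beyond:
S_c = H/(1+e₀)·[C_r·log₁₀(σ'_p/σ'_0) + C_c·log₁₀(σ'_f/σ'_p)]
    = 7.6/1.65 × [0.076×log₁₀(66.8/58.766) + 0.19×log₁₀(94.854/66.8)]
    = 4.6061 × [0.0042294 + 0.028933] = 0.1527 m

S_c ≈ 0.153 m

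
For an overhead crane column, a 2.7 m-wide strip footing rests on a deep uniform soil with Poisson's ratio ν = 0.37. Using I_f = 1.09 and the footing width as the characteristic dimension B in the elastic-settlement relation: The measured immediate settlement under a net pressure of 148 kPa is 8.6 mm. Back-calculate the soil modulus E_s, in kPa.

S_e = q·B·(1−ν²)/E_s · I_f  ⇒  E_s = q·B·(1−ν²)·I_f / S_e.
E_s = 148 × 2.7 × 0.8631 × 1.09 / 0.0086 = 43710 kPa

E_s ≈ 43700 kPa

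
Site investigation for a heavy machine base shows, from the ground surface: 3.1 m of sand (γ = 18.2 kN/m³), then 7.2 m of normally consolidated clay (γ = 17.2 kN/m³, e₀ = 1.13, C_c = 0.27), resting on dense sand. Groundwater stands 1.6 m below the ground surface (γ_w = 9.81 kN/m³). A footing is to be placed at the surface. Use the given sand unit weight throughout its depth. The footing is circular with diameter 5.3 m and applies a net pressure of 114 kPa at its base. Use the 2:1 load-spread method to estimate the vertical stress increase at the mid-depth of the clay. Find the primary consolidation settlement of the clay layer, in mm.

Mid-depth of clay below the ground surface: z = 3.1 + 7.2/2 = 6.7 m.
Total vertical stress at mid-clay: σ_v = 18.2×3.1 + 17.2×3.6 = 118.34 kPa.
Pore pressure: u = 9.81×(6.7 − 1.6) = 50.031 kPa.
Initial effective stress: σ'_0 = σ_v − u = 118.34 − 50.031 = 68.309 kPa.
Stress increase at mid-clay by the 2:1 spreading method:
Δσ ≈ qD²/(D+z)² = 114×5.3²/(5.3+6.7)² = 22.238 kPa
Final effective stress: σ'_f = σ'_0 + Δσ = 68.309 + 22.238 = 90.547 kPa.
Normally consolidated clay, so the full stress increment lies on the virgin compression line:
S_c = C_c·H/(1+e₀)·log₁₀(σ'_f/σ'_0) = 0.27×7.2/(1+1.13)×log₁₀(90.547/68.309)
    = 0.91268 × 0.1224 = 0.1117 m

S_c ≈ 112 mm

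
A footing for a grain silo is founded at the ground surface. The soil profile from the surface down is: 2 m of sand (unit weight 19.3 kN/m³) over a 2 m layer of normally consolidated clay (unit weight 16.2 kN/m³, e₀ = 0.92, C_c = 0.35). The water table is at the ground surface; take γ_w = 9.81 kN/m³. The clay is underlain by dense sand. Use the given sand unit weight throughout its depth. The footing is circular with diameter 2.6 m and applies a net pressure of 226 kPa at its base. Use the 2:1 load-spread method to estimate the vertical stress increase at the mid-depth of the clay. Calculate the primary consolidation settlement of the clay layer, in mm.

S_c ≈ 170 mm

Mid-depth of clay below the ground surface: z = 2 + 2/2 = 3 m.
Total vertical stress at mid-clay: σ_v = 19.3×2 + 16.2×1 = 54.8 kPa.
Pore pressure: u = 9.81×(3 − 0) = 29.43 kPa.
Initial effective stress: σ'_0 = σ_v − u = 54.8 − 29.43 = 25.37 kPa.
Stress increase at mid-clay by the 2:1 spreading method:
Δσ ≈ qD²/(D+z)² = 226×2.6²/(2.6+3)² = 48.717 kPa
Final effective stress: σ'_f = σ'_0 + Δσ = 25.37 + 48.717 = 74.087 kPa.
Normally consolidated clay, so the full stress increment lies on the virgin compression line:
S_c = C_c·H/(1+e₀)·log₁₀(σ'_f/σ'_0) = 0.35×2/(1+0.92)×log₁₀(74.087/25.37)
    = 0.36458 × 0.46542 = 0.1697 m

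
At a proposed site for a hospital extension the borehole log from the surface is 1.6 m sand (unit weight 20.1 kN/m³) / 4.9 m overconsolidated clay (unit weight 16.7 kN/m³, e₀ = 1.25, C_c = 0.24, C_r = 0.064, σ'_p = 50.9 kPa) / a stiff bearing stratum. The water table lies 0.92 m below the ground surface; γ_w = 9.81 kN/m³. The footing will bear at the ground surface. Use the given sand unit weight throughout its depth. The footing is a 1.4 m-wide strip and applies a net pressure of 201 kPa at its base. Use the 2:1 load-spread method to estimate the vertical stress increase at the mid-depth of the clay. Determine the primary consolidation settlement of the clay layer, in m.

S_c ≈ 0.15 m

Mid-depth of clay below the ground surface: z = 1.6 + 4.9/2 = 4.05 m.
Total vertical stress at mid-clay: σ_v = 20.1×1.6 + 16.7×2.45 = 73.075 kPa.
Pore pressure: u = 9.81×(4.05 − 0.92) = 30.705 kPa.
Initial effective stress: σ'_0 = σ_v − u = 73.075 − 30.705 = 42.37 kPa.
Stress increase at mid-clay by the 2:1 spreading method:
Δσ = qB/(B+z) = 201×1.4/(1.4+4.05) = 51.633 kPa
Final effective stress: σ'_f = 42.37 + 51.633 = 94.003 kPa.
σ'_f = 94.003 > σ'_p = 50.9 kPa, so the stress path crosses the preconsolidation pressure — recompression up to σ'_p, then virgin compression beyond:
S_c = H/(1+e₀)·[C_r·log₁₀(σ'_p/σ'_0) + C_c·log₁₀(σ'_f/σ'_p)]
    = 4.9/2.25 × [0.064×log₁₀(50.9/42.37) + 0.24×log₁₀(94.003/50.9)]
    = 2.1778 × [0.0050982 + 0.063942] = 0.1504 m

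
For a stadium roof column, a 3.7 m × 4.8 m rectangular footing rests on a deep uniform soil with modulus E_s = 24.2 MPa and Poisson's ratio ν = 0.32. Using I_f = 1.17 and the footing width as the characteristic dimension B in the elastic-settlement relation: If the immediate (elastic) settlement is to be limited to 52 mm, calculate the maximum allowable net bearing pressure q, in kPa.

E_s = 24.2 MPa = 24200 kPa.
S_e = q·B·(1−ν²)/E_s · I_f  ⇒  q = S_e·E_s / (B·(1−ν²)·I_f).
q = 0.052 × 24200 / (3.7 × 0.8976 × 1.17) = 323.9 kPa

q ≈ 324 kPa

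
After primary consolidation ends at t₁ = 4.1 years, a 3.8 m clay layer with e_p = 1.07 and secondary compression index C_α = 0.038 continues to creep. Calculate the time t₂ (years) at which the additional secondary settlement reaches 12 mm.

S_s = C_α·H/(1+e_p)·log₁₀(t₂/t₁) ⇒ log₁₀(t₂/t₁) = S_s·(1+e_p)/(C_α·H).
log₁₀(t₂/t₁) = 0.012 × (1+1.07) / (0.038×3.8) = 0.172
t₂ = t₁ × 10^0.172 = 4.1 × 1.486 = 6.093 years

t₂ ≈ 6.09 years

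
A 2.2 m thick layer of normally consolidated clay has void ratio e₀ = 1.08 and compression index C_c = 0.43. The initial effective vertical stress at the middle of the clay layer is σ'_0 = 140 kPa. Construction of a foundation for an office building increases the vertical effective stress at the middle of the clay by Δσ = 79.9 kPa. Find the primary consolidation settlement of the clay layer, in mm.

S_c ≈ 89.2 mm

Final effective stress: σ'_f = σ'_0 + Δσ = 140 + 79.9 = 219.9 kPa.
Normally consolidated clay, so the full stress increment lies on the virgin compression line:
S_c = C_c·H/(1+e₀)·log₁₀(σ'_f/σ'_0) = 0.43×2.2/(1+1.08)×log₁₀(219.9/140)
    = 0.45481 × 0.1961 = 0.08919 m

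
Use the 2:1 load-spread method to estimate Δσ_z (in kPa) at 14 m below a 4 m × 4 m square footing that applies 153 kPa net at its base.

By the 2:1 method the load spreads at 1 horizontal : 2 vertical, so at depth z the loaded area has grown by z in each plan dimension:
Δσ = qBL/((B+z)(L+z)) = 153×4×4/((4+14)(4+14)) = 7.5556 kPa

Δσ_z ≈ 7.56 kPa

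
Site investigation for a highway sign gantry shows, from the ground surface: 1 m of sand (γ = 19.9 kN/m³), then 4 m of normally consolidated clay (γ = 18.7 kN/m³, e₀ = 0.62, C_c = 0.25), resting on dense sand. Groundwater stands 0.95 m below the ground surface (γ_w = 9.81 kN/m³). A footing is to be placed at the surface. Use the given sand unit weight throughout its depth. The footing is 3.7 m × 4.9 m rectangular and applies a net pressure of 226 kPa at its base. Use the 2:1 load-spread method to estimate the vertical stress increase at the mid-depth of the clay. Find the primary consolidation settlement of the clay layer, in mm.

S_c ≈ 302 mm

Mid-depth of clay below the ground surface: z = 1 + 4/2 = 3 m.
Total vertical stress at mid-clay: σ_v = 19.9×1 + 18.7×2 = 57.3 kPa.
Pore pressure: u = 9.81×(3 − 0.95) = 20.11 kPa.
Initial effective stress: σ'_0 = σ_v − u = 57.3 − 20.11 = 37.19 kPa.
Stress increase at mid-clay by the 2:1 spreading method:
Δσ = qBL/((B+z)(L+z)) = 226×3.7×4.9/((3.7+3)(4.9+3)) = 77.411 kPa
Final effective stress: σ'_f = σ'_0 + Δσ = 37.19 + 77.411 = 114.6 kPa.
Normally consolidated clay, so the full stress increment lies on the virgin compression line:
S_c = C_c·H/(1+e₀)·log₁₀(σ'_f/σ'_0) = 0.25×4/(1+0.62)×log₁₀(114.6/37.19)
    = 0.61728 × 0.48876 = 0.3017 m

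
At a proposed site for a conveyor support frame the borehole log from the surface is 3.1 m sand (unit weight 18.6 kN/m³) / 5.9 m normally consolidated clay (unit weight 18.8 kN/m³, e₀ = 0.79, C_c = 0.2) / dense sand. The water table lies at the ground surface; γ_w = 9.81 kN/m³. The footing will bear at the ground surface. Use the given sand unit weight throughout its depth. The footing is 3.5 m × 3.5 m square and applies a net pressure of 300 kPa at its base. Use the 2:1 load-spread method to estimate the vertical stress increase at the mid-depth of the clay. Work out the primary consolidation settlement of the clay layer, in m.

Mid-depth of clay below the ground surface: z = 3.1 + 5.9/2 = 6.05 m.
Total vertical stress at mid-clay: σ_v = 18.6×3.1 + 18.8×2.95 = 113.12 kPa.
Pore pressure: u = 9.81×(6.05 − 0) = 59.351 kPa.
Initial effective stress: σ'_0 = σ_v − u = 113.12 − 59.351 = 53.769 kPa.
Stress increase at mid-clay by the 2:1 spreading method:
Δσ = qBL/((B+z)(L+z)) = 300×3.5×3.5/((3.5+6.05)(3.5+6.05)) = 40.295 kPa
Final effective stress: σ'_f = σ'_0 + Δσ = 53.769 + 40.295 = 94.064 kPa.
Normally consolidated clay, so the full stress increment lies on the virgin compression line:
S_c = C_c·H/(1+e₀)·log₁₀(σ'_f/σ'_0) = 0.2×5.9/(1+0.79)×log₁₀(94.064/53.769)
    = 0.65922 × 0.24289 = 0.1601 m

S_c ≈ 0.16 m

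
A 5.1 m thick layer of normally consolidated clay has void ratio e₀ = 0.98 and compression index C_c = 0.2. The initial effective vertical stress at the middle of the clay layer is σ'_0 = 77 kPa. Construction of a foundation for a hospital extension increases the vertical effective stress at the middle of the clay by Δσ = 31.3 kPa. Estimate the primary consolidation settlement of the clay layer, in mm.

S_c ≈ 76.3 mm

Final effective stress: σ'_f = σ'_0 + Δσ = 77 + 31.3 = 108.3 kPa.
Normally consolidated clay, so the full stress increment lies on the virgin compression line:
S_c = C_c·H/(1+e₀)·log₁₀(σ'_f/σ'_0) = 0.2×5.1/(1+0.98)×log₁₀(108.3/77)
    = 0.51515 × 0.14814 = 0.07631 m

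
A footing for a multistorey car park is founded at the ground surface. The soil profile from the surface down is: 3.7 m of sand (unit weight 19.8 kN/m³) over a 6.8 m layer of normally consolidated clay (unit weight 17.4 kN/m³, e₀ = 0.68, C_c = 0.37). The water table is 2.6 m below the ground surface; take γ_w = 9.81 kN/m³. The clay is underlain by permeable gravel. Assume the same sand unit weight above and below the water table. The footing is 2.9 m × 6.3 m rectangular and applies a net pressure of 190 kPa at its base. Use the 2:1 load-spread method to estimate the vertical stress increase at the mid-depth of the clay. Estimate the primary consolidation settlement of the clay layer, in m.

Mid-depth of clay below the ground surface: z = 3.7 + 6.8/2 = 7.1 m.
Total vertical stress at mid-clay: σ_v = 19.8×3.7 + 17.4×3.4 = 132.42 kPa.
Pore pressure: u = 9.81×(7.1 − 2.6) = 44.145 kPa.
Initial effective stress: σ'_0 = σ_v − u = 132.42 − 44.145 = 88.275 kPa.
Stress increase at mid-clay by the 2:1 spreading method:
Δσ = qBL/((B+z)(L+z)) = 190×2.9×6.3/((2.9+7.1)(6.3+7.1)) = 25.905 kPa
Final effective stress: σ'_f = σ'_0 + Δσ = 88.275 + 25.905 = 114.18 kPa.
Normally consolidated clay, so the full stress increment lies on the virgin compression line:
S_c = C_c·H/(1+e₀)·log₁₀(σ'_f/σ'_0) = 0.37×6.8/(1+0.68)×log₁₀(114.18/88.275)
    = 1.4976 × 0.11175 = 0.1674 m

S_c ≈ 0.167 m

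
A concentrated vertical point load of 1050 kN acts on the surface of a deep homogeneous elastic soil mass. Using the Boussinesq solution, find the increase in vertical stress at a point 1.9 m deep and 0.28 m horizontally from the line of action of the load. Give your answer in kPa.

Δσ_z ≈ 132 kPa

Boussinesq vertical stress below a point load on an elastic half-space:
Δσ_z = 3P/(2πz²) · [1 + (r/z)²]^(−5/2)
r/z = 0.28/1.9 = 0.14737; [1+(r/z)²]^(−5/2) = 0.9477.
Δσ_z = 3×1050/(2π×1.9²) × 0.9477 = 138.87 × 0.9477 = 131.6 kPa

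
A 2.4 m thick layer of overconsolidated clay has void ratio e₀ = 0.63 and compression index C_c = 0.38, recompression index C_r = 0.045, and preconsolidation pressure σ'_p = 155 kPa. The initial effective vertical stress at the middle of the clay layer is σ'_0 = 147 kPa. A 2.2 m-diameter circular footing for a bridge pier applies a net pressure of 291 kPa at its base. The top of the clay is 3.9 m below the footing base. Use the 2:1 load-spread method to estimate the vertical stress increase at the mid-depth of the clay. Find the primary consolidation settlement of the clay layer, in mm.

S_c ≈ 28.8 mm

Mid-depth of clay below the footing base: z = 3.9 + 2.4/2 = 5.1 m.
Stress increase at mid-clay by the 2:1 spreading method:
Δσ ≈ qD²/(D+z)² = 291×2.2²/(2.2+5.1)² = 26.43 kPa
Final effective stress: σ'_f = 147 + 26.43 = 173.43 kPa.
σ'_f = 173.43 > σ'_p = 155 kPa, so the stress path crosses the preconsolidation pressure — recompression up to σ'_p, then virgin compression beyond:
S_c = H/(1+e₀)·[C_r·log₁₀(σ'_p/σ'_0) + C_c·log₁₀(σ'_f/σ'_p)]
    = 2.4/1.63 × [0.045×log₁₀(155/147) + 0.38×log₁₀(173.43/155)]
    = 1.4724 × [0.0010356 + 0.018541] = 0.02882 m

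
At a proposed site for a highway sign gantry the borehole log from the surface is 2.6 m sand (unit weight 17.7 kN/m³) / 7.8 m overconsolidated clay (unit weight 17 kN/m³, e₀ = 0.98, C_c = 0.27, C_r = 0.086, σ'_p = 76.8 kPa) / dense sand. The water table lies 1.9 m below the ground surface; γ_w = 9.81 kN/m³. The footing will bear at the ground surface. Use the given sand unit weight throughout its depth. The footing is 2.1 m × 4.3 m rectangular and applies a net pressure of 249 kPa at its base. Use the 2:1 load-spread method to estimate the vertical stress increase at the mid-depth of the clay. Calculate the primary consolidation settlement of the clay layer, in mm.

Mid-depth of clay below the ground surface: z = 2.6 + 7.8/2 = 6.5 m.
Total vertical stress at mid-clay: σ_v = 17.7×2.6 + 17×3.9 = 112.32 kPa.
Pore pressure: u = 9.81×(6.5 − 1.9) = 45.126 kPa.
Initial effective stress: σ'_0 = σ_v − u = 112.32 − 45.126 = 67.194 kPa.
Stress increase at mid-clay by the 2:1 spreading method:
Δσ = qBL/((B+z)(L+z)) = 249×2.1×4.3/((2.1+6.5)(4.3+6.5)) = 24.208 kPa
Final effective stress: σ'_f = 67.194 + 24.208 = 91.402 kPa.
σ'_f = 91.402 > σ'_p = 76.8 kPa, so the stress path crosses the preconsolidation pressure — recompression up to σ'_p, then virgin compression beyond:
S_c = H/(1+e₀)·[C_r·log₁₀(σ'_p/σ'_0) + C_c·log₁₀(σ'_f/σ'_p)]
    = 7.8/1.98 × [0.086×log₁₀(76.8/67.194) + 0.27×log₁₀(91.402/76.8)]
    = 3.9394 × [0.0049906 + 0.020411] = 0.1001 m

S_c ≈ 100 mm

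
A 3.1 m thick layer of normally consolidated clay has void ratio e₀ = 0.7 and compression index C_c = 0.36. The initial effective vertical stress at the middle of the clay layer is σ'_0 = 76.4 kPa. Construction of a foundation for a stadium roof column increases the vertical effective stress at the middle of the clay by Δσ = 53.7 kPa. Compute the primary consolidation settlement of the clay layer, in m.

Final effective stress: σ'_f = σ'_0 + Δσ = 76.4 + 53.7 = 130.1 kPa.
Normally consolidated clay, so the full stress increment lies on the virgin compression line:
S_c = C_c·H/(1+e₀)·log₁₀(σ'_f/σ'_0) = 0.36×3.1/(1+0.7)×log₁₀(130.1/76.4)
    = 0.65647 × 0.23118 = 0.1518 m

S_c ≈ 0.152 m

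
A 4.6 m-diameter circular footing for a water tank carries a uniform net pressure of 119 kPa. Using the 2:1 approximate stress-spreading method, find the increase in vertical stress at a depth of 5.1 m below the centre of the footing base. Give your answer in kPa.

By the 2:1 method the load spreads at 1 horizontal : 2 vertical, so at depth z the loaded area has grown by z in each plan dimension:
Δσ ≈ qD²/(D+z)² = 119×4.6²/(4.6+5.1)² = 26.762 kPa

Δσ_z ≈ 26.8 kPa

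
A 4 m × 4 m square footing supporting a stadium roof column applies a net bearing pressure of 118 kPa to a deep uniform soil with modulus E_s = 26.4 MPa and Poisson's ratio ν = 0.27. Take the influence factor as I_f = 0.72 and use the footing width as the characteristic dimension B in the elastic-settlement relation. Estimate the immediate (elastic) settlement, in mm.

Immediate (elastic) settlement: S_e = q·B·(1−ν²)/E_s · I_f.
E_s = 26.4 MPa = 26400 kPa.
S_e = 118 × 4 × (1 − 0.27²) / 26400 × 0.72
    = 118 × 4 × 0.9271 / 26400 × 0.72
    = 0.01193 m = 11.93 mm

S_e ≈ 11.9 mm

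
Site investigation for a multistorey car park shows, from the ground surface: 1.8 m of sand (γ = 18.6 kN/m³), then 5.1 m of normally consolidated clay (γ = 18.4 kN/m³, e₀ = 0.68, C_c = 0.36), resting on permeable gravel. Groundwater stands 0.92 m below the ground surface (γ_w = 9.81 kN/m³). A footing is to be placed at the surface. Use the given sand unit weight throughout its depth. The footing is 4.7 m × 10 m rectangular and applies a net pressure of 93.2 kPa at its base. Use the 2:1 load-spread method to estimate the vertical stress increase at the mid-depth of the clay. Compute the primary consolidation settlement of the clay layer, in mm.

S_c ≈ 258 mm

Mid-depth of clay below the ground surface: z = 1.8 + 5.1/2 = 4.35 m.
Total vertical stress at mid-clay: σ_v = 18.6×1.8 + 18.4×2.55 = 80.4 kPa.
Pore pressure: u = 9.81×(4.35 − 0.92) = 33.648 kPa.
Initial effective stress: σ'_0 = σ_v − u = 80.4 − 33.648 = 46.752 kPa.
Stress increase at mid-clay by the 2:1 spreading method:
Δσ = qBL/((B+z)(L+z)) = 93.2×4.7×10/((4.7+4.35)(10+4.35)) = 33.73 kPa
Final effective stress: σ'_f = σ'_0 + Δσ = 46.752 + 33.73 = 80.482 kPa.
Normally consolidated clay, so the full stress increment lies on the virgin compression line:
S_c = C_c·H/(1+e₀)·log₁₀(σ'_f/σ'_0) = 0.36×5.1/(1+0.68)×log₁₀(80.482/46.752)
    = 1.0929 × 0.2359 = 0.2578 m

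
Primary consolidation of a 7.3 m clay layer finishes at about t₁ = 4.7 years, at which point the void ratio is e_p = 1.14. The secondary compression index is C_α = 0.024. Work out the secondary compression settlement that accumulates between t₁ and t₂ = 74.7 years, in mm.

S_s ≈ 98.3 mm

Secondary compression: S_s = C_α·H/(1+e_p)·log₁₀(t₂/t₁)
S_s = 0.024×7.3/(1+1.14)×log₁₀(74.7/4.7)
    = 0.08187 × 1.201 = 0.09834 m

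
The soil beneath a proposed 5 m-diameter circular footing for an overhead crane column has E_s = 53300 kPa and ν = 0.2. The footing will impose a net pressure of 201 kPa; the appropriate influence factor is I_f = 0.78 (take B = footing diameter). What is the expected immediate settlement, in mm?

S_e ≈ 14.1 mm

Immediate (elastic) settlement: S_e = q·B·(1−ν²)/E_s · I_f.
S_e = 201 × 5 × (1 − 0.2²) / 53300 × 0.78
    = 201 × 5 × 0.96 / 53300 × 0.78
    = 0.01412 m = 14.12 mm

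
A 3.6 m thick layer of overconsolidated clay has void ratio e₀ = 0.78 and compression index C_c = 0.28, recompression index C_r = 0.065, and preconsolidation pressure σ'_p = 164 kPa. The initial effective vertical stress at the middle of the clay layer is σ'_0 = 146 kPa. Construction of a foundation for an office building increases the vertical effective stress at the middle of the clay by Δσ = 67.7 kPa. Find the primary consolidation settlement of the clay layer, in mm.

Final effective stress: σ'_f = 146 + 67.7 = 213.7 kPa.
σ'_f = 213.7 > σ'_p = 164 kPa, so the stress path crosses the preconsolidation pressure — recompression up to σ'_p, then virgin compression beyond:
S_c = H/(1+e₀)·[C_r·log₁₀(σ'_p/σ'_0) + C_c·log₁₀(σ'_f/σ'_p)]
    = 3.6/1.78 × [0.065×log₁₀(164/146) + 0.28×log₁₀(213.7/164)]
    = 2.0225 × [0.0032819 + 0.032189] = 0.07174 m

S_c ≈ 71.7 mm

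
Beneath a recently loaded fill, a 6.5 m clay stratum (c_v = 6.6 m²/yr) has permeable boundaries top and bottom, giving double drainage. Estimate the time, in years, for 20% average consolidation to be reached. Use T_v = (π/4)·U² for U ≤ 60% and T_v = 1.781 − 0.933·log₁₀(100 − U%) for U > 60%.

t ≈ 0.0503 years

Drainage path length: H_d = H/2 = 3.25 m (double drainage).
U ≤ 60%: T_v = (π/4)·U² = (π/4)×0.2² = 0.031416.
t = T_v·H_d²/c_v = 0.031416×3.25²/6.6 = 0.05028 years.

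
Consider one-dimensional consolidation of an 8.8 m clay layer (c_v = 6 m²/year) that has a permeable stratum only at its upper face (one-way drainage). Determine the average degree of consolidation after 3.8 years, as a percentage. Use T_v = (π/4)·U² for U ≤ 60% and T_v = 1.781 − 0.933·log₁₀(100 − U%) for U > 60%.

U ≈ 60.8 %

Drainage path length: H_d = H = 8.8 m (single drainage).
T_v = c_v·t/H_d² = 6×3.8/8.8² = 0.29442.
T_v = 0.29442 corresponds to the U > 60% branch:
U = 1 − 10^((1.781 − T_v)/0.933)/100 = 0.608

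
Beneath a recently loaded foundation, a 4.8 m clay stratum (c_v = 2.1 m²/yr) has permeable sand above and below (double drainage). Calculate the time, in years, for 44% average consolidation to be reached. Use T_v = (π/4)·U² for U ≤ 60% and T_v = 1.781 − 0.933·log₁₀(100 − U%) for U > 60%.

t ≈ 0.417 years

Drainage path length: H_d = H/2 = 2.4 m (double drainage).
U ≤ 60%: T_v = (π/4)·U² = (π/4)×0.44² = 0.15205.
t = T_v·H_d²/c_v = 0.15205×2.4²/2.1 = 0.4171 years.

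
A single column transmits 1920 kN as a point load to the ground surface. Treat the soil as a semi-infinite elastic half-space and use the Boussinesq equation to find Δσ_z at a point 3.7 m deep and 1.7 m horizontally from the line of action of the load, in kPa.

Boussinesq vertical stress below a point load on an elastic half-space:
Δσ_z = 3P/(2πz²) · [1 + (r/z)²]^(−5/2)
r/z = 1.7/3.7 = 0.45946; [1+(r/z)²]^(−5/2) = 0.61951.
Δσ_z = 3×1920/(2π×3.7²) × 0.61951 = 66.964 × 0.61951 = 41.48 kPa

Δσ_z ≈ 41.5 kPa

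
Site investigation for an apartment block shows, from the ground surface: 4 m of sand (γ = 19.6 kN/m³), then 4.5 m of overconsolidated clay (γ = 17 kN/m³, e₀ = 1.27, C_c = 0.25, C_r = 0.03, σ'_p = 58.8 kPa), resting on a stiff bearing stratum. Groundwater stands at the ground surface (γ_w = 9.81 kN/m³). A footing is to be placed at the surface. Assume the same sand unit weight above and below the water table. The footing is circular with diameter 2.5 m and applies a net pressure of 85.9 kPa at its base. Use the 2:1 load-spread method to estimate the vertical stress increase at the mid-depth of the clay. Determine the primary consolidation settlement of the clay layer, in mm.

S_c ≈ 14.2 mm

Mid-depth of clay below the ground surface: z = 4 + 4.5/2 = 6.25 m.
Total vertical stress at mid-clay: σ_v = 19.6×4 + 17×2.25 = 116.65 kPa.
Pore pressure: u = 9.81×(6.25 − 0) = 61.312 kPa.
Initial effective stress: σ'_0 = σ_v − u = 116.65 − 61.312 = 55.338 kPa.
Stress increase at mid-clay by the 2:1 spreading method:
Δσ ≈ qD²/(D+z)² = 85.9×2.5²/(2.5+6.25)² = 7.0122 kPa
Final effective stress: σ'_f = 55.338 + 7.0122 = 62.35 kPa.
σ'_f = 62.35 > σ'_p = 58.8 kPa, so the stress path crosses the preconsolidation pressure — recompression up to σ'_p, then virgin compression beyond:
S_c = H/(1+e₀)·[C_r·log₁₀(σ'_p/σ'_0) + C_c·log₁₀(σ'_f/σ'_p)]
    = 4.5/2.27 × [0.03×log₁₀(58.8/55.338) + 0.25×log₁₀(62.35/58.8)]
    = 1.9824 × [0.00079062 + 0.0063648] = 0.01418 m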